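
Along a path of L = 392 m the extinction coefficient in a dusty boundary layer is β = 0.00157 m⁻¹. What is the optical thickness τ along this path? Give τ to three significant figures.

τ = β·L = 0.00157 × 392 = 0.6154.

0.615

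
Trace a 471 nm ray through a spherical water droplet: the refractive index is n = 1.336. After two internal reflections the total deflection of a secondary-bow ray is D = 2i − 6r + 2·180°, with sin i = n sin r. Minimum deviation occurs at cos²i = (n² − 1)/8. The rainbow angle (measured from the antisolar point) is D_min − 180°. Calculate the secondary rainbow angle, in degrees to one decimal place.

cos²i = (1.78490 − 1)/8 = 0.09811; i = arccos(0.31323) = 71.746°.
sin r = sin 71.746°/1.336 = 0.71084; r = 45.303°.
D_min = 2·71.746° − 6·45.303° + 360° = 231.674°.
Rainbow angle = D_min − 180° = 51.674°.

51.7°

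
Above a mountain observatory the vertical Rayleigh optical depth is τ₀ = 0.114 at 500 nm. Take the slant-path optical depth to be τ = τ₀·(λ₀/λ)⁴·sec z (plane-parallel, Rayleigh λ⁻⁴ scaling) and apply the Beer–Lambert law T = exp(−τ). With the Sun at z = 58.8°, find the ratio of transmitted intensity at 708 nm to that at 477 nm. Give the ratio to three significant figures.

1.23

Airmass: sec 58.8° = 1.9304.
τ(708 nm) = 0.114 × (500/708)⁴ × 1.9304 = 0.114 × 0.2487 × 1.9304 = 0.0547.
τ(477 nm) = 0.114 × (500/477)⁴ × 1.9304 = 0.114 × 1.2073 × 1.9304 = 0.2657.
T(708)/T(477) = exp(τ_B − τ_A) = exp(0.2109) = 1.2348.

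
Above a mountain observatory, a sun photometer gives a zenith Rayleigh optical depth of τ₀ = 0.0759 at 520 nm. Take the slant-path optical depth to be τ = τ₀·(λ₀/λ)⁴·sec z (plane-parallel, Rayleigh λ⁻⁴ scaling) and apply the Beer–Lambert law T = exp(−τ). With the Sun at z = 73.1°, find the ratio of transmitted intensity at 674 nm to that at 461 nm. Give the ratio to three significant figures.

1.39

Airmass: sec 73.1° = 3.4399.
τ(674 nm) = 0.0759 × (520/674)⁴ × 3.4399 = 0.0759 × 0.3543 × 3.4399 = 0.0925.
τ(461 nm) = 0.0759 × (520/461)⁴ × 3.4399 = 0.0759 × 1.6189 × 3.4399 = 0.4227.
T(674)/T(461) = exp(τ_B − τ_A) = exp(0.3302) = 1.3912.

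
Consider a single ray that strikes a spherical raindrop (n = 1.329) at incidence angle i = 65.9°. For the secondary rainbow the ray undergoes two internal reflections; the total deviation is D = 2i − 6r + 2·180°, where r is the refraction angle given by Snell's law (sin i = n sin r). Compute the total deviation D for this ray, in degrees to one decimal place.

sin r = sin 65.9° / 1.329 = 0.9128/1.329 = 0.6869; r = 43.38°.
D = 2·65.9° − 6·43.38° + 2·180° = 131.80° − 260.29° + 360° = 231.51°.

231.5°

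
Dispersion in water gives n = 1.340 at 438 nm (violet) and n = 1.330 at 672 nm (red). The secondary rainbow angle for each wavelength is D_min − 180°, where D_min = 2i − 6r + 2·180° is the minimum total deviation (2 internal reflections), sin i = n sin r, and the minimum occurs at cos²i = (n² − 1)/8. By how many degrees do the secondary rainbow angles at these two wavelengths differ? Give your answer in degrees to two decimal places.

At 438 nm (n = 1.340): cos²i = 0.09945 → i = 71.618°, r = 45.088°, D_min = 232.709°, rainbow angle = 52.709°.
At 672 nm (n = 1.330): cos²i = 0.09611 → i = 71.940°, r = 45.630°, D_min = 230.101°, rainbow angle = 50.101°.
Angular width = |52.709° − 50.101°| = 2.608°.

2.61°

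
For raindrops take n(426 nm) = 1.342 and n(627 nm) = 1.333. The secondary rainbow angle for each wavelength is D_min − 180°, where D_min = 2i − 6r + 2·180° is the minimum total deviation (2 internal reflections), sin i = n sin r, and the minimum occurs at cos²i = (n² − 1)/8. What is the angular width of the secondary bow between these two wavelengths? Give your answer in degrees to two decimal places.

2.33°

At 426 nm (n = 1.342): cos²i = 0.10012 → i = 71.554°, r = 44.981°, D_min = 233.222°, rainbow angle = 53.222°.
At 627 nm (n = 1.333): cos²i = 0.09711 → i = 71.843°, r = 45.466°, D_min = 230.891°, rainbow angle = 50.891°.
Angular width = |53.222° − 50.891°| = 2.331°.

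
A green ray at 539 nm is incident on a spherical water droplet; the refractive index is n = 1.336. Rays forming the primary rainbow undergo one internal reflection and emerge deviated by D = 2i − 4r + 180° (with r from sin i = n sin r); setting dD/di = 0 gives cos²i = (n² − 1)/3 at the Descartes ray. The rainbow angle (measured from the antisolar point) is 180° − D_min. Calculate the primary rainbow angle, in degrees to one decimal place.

41.6°

cos²i = (1.78490 − 1)/3 = 0.26163; i = arccos(0.51150) = 59.236°.
sin r = sin 59.236°/1.336 = 0.64318; r = 40.029°.
D_min = 2·59.236° − 4·40.029° + 180° = 138.356°.
Rainbow angle = 180° − D_min = 41.644°.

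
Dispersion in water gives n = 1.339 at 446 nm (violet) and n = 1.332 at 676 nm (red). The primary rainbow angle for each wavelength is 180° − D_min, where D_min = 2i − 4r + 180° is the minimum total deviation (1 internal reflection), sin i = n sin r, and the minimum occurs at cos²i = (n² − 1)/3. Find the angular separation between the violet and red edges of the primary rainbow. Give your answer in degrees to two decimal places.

1.01°

At 446 nm (n = 1.339): cos²i = 0.26431 → i = 59.062°, r = 39.834°, D_min = 138.786°, rainbow angle = 41.214°.
At 676 nm (n = 1.332): cos²i = 0.25807 → i = 59.469°, r = 40.290°, D_min = 137.776°, rainbow angle = 42.224°.
Angular width = |41.214° − 42.224°| = 1.010°.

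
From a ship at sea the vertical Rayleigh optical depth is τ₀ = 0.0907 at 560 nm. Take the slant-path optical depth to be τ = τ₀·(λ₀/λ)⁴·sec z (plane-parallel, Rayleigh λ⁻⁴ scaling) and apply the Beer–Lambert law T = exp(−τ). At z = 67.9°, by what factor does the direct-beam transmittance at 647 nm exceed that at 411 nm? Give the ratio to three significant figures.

Airmass: sec 67.9° = 2.6580.
τ(647 nm) = 0.0907 × (560/647)⁴ × 2.6580 = 0.0907 × 0.5612 × 2.6580 = 0.1353.
τ(411 nm) = 0.0907 × (560/411)⁴ × 2.6580 = 0.0907 × 3.4466 × 2.6580 = 0.8309.
T(647)/T(411) = exp(τ_B − τ_A) = exp(0.6956) = 2.0049.

2.00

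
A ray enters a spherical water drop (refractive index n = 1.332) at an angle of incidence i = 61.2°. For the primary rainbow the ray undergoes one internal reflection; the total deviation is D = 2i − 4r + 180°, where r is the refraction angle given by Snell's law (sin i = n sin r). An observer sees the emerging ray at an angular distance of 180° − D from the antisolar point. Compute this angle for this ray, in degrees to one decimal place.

sin r = sin 61.2° / 1.332 = 0.8763/1.332 = 0.6579; r = 41.14°.
D = 2·61.2° − 4·41.14° + 180° = 122.40° − 164.56° + 180° = 137.84°.
Angle from antisolar point = 180° − D = 42.16°.

42.2°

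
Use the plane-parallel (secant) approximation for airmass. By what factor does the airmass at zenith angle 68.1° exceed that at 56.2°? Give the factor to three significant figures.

1.49

X(68.1°)/X(56.2°) = sec 68.1° / sec 56.2° = cos 56.2° / cos 68.1° = 0.5563/0.3730 = 1.4915.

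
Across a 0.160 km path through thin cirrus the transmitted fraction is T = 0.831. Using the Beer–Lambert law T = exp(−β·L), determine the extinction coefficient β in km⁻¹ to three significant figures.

Beer–Lambert: T = exp(−βL) ⇒ β = −ln(T)/L = −ln(0.831)/0.160 = 0.1851/0.160 = 1.157 km⁻¹.

1.16 km⁻¹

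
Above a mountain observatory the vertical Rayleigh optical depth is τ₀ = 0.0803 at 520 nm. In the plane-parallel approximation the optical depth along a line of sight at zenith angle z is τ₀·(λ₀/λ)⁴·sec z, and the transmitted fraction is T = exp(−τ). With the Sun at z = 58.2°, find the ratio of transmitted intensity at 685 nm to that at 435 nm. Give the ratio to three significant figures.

1.30

Airmass: sec 58.2° = 1.8977.
τ(685 nm) = 0.0803 × (520/685)⁴ × 1.8977 = 0.0803 × 0.3321 × 1.8977 = 0.0506.
τ(435 nm) = 0.0803 × (520/435)⁴ × 1.8977 = 0.0803 × 2.0420 × 1.8977 = 0.3112.
T(685)/T(435) = exp(τ_B − τ_A) = exp(0.2606) = 1.2977.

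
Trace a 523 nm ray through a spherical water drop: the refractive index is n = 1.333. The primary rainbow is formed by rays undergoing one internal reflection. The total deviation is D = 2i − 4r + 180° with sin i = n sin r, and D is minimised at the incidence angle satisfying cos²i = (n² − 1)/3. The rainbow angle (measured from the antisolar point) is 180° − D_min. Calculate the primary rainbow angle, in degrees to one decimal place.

42.1°

cos²i = (1.77689 − 1)/3 = 0.25896; i = arccos(0.50888) = 59.410°.
sin r = sin 59.410°/1.333 = 0.64579; r = 40.225°.
D_min = 2·59.410° − 4·40.225° + 180° = 137.922°.
Rainbow angle = 180° − D_min = 42.078°.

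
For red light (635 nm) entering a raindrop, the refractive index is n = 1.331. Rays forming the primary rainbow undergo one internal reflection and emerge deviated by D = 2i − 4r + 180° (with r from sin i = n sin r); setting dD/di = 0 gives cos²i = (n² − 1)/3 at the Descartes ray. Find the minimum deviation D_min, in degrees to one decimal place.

137.6°

cos²i = (1.77156 − 1)/3 = 0.25719; i = arccos(0.50714) = 59.527°.
sin r = sin 59.527°/1.331 = 0.64753; r = 40.356°.
D_min = 2·59.527° − 4·40.356° + 180° = 137.630°.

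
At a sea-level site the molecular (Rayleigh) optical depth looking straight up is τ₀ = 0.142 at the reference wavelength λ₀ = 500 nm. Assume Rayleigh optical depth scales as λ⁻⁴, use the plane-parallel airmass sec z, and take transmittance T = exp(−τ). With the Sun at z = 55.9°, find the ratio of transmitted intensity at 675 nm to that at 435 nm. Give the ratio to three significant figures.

Airmass: sec 55.9° = 1.7837.
τ(675 nm) = 0.142 × (500/675)⁴ × 1.7837 = 0.142 × 0.3011 × 1.7837 = 0.0763.
τ(435 nm) = 0.142 × (500/435)⁴ × 1.7837 = 0.142 × 1.7455 × 1.7837 = 0.4421.
T(675)/T(435) = exp(τ_B − τ_A) = exp(0.3659) = 1.4417.

1.44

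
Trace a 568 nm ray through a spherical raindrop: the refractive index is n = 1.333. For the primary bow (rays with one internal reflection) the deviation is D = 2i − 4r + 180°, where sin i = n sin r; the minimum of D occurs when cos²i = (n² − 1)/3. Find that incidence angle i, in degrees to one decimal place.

cos²i = (1.333² − 1)/3 = (1.77689 − 1)/3 = 0.25896.
cos i = 0.50888, so i = 59.410°.

59.4°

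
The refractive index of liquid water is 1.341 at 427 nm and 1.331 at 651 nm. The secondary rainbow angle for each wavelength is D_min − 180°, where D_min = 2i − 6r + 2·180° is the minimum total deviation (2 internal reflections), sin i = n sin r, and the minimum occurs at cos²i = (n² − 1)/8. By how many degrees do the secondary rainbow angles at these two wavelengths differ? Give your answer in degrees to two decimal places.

At 427 nm (n = 1.341): cos²i = 0.09979 → i = 71.586°, r = 45.034°, D_min = 232.966°, rainbow angle = 52.966°.
At 651 nm (n = 1.331): cos²i = 0.09645 → i = 71.907°, r = 45.575°, D_min = 230.365°, rainbow angle = 50.365°.
Angular width = |52.966° − 50.365°| = 2.601°.

2.60°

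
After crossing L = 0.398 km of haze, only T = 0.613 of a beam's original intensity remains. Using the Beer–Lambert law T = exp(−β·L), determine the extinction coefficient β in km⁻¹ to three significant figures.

1.23 km⁻¹

Beer–Lambert: T = exp(−βL) ⇒ β = −ln(T)/L = −ln(0.613)/0.398 = 0.4894/0.398 = 1.23 km⁻¹.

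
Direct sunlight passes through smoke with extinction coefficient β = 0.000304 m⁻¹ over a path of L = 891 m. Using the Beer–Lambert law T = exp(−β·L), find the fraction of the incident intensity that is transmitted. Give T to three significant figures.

0.763

τ = β·L = 0.000304 × 891 = 0.2709.
T = exp(−0.2709) = 0.7627.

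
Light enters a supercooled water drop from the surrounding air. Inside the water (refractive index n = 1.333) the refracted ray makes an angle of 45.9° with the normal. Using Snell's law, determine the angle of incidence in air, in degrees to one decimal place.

73.2°

Snell: sin θ_i = n · sin θ_r = 1.333 × sin 45.9° = 1.333 × 0.7181 = 0.9573.
θ_i = arcsin(0.9573) = 73.19°.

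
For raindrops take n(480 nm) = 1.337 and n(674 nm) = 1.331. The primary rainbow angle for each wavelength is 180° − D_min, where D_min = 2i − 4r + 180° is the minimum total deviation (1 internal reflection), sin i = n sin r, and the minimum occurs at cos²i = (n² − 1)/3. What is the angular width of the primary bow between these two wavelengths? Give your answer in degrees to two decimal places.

At 480 nm (n = 1.337): cos²i = 0.26252 → i = 59.178°, r = 39.964°, D_min = 138.500°, rainbow angle = 41.500°.
At 674 nm (n = 1.331): cos²i = 0.25719 → i = 59.527°, r = 40.356°, D_min = 137.630°, rainbow angle = 42.370°.
Angular width = |41.500° − 42.370°| = 0.870°.

0.87°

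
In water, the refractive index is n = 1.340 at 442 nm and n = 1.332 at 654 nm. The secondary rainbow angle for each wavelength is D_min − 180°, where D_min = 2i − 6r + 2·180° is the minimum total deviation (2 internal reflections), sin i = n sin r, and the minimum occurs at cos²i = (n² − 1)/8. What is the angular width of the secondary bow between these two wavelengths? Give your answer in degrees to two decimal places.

At 442 nm (n = 1.340): cos²i = 0.09945 → i = 71.618°, r = 45.088°, D_min = 232.709°, rainbow angle = 52.709°.
At 654 nm (n = 1.332): cos²i = 0.09678 → i = 71.875°, r = 45.520°, D_min = 230.628°, rainbow angle = 50.628°.
Angular width = |52.709° − 50.628°| = 2.080°.

2.08°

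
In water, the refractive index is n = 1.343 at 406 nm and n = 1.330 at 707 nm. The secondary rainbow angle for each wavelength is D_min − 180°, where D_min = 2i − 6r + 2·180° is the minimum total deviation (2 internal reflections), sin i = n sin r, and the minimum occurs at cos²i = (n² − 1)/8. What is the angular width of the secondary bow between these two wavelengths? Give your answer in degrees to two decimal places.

3.38°

At 406 nm (n = 1.343): cos²i = 0.10046 → i = 71.522°, r = 44.928°, D_min = 233.478°, rainbow angle = 53.478°.
At 707 nm (n = 1.330): cos²i = 0.09611 → i = 71.940°, r = 45.630°, D_min = 230.101°, rainbow angle = 50.101°.
Angular width = |53.478° − 50.101°| = 3.377°.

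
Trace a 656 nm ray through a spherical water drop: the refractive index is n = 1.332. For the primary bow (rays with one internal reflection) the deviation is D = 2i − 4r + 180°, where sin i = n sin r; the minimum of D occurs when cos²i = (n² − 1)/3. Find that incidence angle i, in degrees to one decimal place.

cos²i = (1.332² − 1)/3 = (1.77422 − 1)/3 = 0.25807.
cos i = 0.50801, so i = 59.469°.

59.5°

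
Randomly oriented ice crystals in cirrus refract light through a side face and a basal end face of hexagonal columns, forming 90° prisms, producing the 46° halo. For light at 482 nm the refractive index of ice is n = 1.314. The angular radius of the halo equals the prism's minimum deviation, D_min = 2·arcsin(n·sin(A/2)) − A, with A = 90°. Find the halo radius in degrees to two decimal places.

n·sin(A/2) = 1.314 × sin 45° = 1.314 × 0.7071 = 0.9291.
D_min = 2·arcsin(0.9291) − 90° = 2 × 68.301° − 90° = 46.602°.

46.60°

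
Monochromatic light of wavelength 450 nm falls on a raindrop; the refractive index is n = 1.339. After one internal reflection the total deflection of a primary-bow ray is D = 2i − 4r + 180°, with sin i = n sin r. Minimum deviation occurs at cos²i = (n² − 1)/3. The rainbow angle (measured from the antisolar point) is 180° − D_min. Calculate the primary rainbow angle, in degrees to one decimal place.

41.2°

cos²i = (1.79292 − 1)/3 = 0.26431; i = arccos(0.51411) = 59.062°.
sin r = sin 59.062°/1.339 = 0.64057; r = 39.834°.
D_min = 2·59.062° − 4·39.834° + 180° = 138.786°.
Rainbow angle = 180° − D_min = 41.214°.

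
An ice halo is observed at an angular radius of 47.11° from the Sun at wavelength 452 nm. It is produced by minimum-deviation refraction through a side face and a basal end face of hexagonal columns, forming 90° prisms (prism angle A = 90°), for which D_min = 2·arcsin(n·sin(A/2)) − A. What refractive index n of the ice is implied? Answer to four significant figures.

Rearranging: n = sin((D_min + A)/2) / sin(A/2).
(D_min + A)/2 = (47.11° + 90°)/2 = 68.555°.
n = sin 68.555° / sin 45° = 0.9308 / 0.7071 = 1.3163.

1.316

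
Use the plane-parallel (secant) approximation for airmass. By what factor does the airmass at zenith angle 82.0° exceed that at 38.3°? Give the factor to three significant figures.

5.64

X(82.0°)/X(38.3°) = sec 82.0° / sec 38.3° = cos 38.3° / cos 82.0° = 0.7848/0.1392 = 5.6389.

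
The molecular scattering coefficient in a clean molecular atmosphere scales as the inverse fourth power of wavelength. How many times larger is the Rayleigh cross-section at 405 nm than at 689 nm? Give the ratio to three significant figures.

Rayleigh scattering ∝ λ⁻⁴, so the ratio of coefficients is the inverse fourth power of the wavelength ratio.
σ(405)/σ(689) = (689/405)⁴ = (1.7012)⁴ = 8.376.

8.38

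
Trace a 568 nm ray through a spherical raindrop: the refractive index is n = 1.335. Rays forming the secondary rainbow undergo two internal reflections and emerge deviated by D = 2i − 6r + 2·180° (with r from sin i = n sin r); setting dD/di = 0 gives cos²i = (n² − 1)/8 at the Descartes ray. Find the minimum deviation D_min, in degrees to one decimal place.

cos²i = (1.78222 − 1)/8 = 0.09778; i = arccos(0.31269) = 71.778°.
sin r = sin 71.778°/1.335 = 0.71150; r = 45.357°.
D_min = 2·71.778° − 6·45.357° + 360° = 231.414°.

231.4°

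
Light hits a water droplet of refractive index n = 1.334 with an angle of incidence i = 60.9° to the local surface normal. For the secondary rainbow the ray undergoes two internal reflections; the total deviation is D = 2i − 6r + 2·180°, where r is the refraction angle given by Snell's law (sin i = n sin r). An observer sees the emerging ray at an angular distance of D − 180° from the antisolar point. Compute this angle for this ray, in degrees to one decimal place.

sin r = sin 60.9° / 1.334 = 0.8738/1.334 = 0.6550; r = 40.92°.
D = 2·60.9° − 6·40.92° + 2·180° = 121.80° − 245.52° + 360° = 236.28°.
Angle from antisolar point = D − 180° = 56.28°.

56.3°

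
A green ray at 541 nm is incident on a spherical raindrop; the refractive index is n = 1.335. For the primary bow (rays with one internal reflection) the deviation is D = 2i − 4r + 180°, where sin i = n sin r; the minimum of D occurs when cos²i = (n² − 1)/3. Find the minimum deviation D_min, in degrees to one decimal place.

cos²i = (1.78222 − 1)/3 = 0.26074; i = arccos(0.51063) = 59.294°.
sin r = sin 59.294°/1.335 = 0.64405; r = 40.094°.
D_min = 2·59.294° − 4·40.094° + 180° = 138.212°.

138.2°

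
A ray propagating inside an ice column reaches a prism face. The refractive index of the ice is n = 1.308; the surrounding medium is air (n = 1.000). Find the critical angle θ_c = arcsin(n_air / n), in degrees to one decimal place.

49.9°

sin θ_c = n_air / n = 1.000 / 1.308 = 0.7645.
θ_c = arcsin(0.7645) = 49.86°.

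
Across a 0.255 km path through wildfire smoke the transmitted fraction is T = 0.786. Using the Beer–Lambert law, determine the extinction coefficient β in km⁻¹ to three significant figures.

0.944 km⁻¹

Beer–Lambert: T = exp(−βL) ⇒ β = −ln(T)/L = −ln(0.786)/0.255 = 0.2408/0.255 = 0.9443 km⁻¹.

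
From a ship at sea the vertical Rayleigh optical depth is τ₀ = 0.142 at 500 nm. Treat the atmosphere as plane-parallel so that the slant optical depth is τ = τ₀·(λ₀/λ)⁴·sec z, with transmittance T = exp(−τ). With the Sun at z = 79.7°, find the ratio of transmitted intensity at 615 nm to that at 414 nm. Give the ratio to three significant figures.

3.83

Airmass: sec 79.7° = 5.5928.
τ(615 nm) = 0.142 × (500/615)⁴ × 5.5928 = 0.142 × 0.4369 × 5.5928 = 0.3470.
τ(414 nm) = 0.142 × (500/414)⁴ × 5.5928 = 0.142 × 2.1275 × 5.5928 = 1.6896.
T(615)/T(414) = exp(τ_B − τ_A) = exp(1.3427) = 3.8292.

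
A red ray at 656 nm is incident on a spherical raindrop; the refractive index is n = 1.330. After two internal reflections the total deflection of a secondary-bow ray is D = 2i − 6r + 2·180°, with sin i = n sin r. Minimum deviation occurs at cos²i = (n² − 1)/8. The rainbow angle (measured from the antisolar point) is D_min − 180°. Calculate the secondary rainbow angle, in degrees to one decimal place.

cos²i = (1.76890 − 1)/8 = 0.09611; i = arccos(0.31002) = 71.940°.
sin r = sin 71.940°/1.330 = 0.71483; r = 45.630°.
D_min = 2·71.940° − 6·45.630° + 360° = 230.101°.
Rainbow angle = D_min − 180° = 50.101°.

50.1°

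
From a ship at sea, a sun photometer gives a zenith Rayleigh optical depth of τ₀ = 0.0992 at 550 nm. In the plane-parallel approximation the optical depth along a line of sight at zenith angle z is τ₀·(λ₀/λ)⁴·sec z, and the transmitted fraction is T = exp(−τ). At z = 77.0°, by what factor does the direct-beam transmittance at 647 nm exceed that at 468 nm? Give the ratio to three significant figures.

Airmass: sec 77.0° = 4.4454.
τ(647 nm) = 0.0992 × (550/647)⁴ × 4.4454 = 0.0992 × 0.5222 × 4.4454 = 0.2303.
τ(468 nm) = 0.0992 × (550/468)⁴ × 4.4454 = 0.0992 × 1.9075 × 4.4454 = 0.8412.
T(647)/T(468) = exp(τ_B − τ_A) = exp(0.6109) = 1.8421.

1.84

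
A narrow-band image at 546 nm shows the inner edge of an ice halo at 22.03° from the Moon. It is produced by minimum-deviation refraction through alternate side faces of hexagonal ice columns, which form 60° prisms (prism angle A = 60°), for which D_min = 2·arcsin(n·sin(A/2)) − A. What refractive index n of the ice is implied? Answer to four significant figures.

1.313

Rearranging: n = sin((D_min + A)/2) / sin(A/2).
(D_min + A)/2 = (22.03° + 60°)/2 = 41.015°.
n = sin 41.015° / sin 30° = 0.6563 / 0.5000 = 1.3125.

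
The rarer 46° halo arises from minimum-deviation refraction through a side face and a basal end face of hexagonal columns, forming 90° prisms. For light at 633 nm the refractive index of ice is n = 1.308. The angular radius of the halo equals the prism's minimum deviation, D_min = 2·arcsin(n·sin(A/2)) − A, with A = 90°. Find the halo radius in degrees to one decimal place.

n·sin(A/2) = 1.308 × sin 45° = 1.308 × 0.7071 = 0.9249.
D_min = 2·arcsin(0.9249) − 90° = 2 × 67.653° − 90° = 45.305°.

45.3°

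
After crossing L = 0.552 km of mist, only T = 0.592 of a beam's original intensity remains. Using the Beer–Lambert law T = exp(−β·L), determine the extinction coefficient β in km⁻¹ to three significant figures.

Beer–Lambert: T = exp(−βL) ⇒ β = −ln(T)/L = −ln(0.592)/0.552 = 0.5242/0.552 = 0.9497 km⁻¹.

0.950 km⁻¹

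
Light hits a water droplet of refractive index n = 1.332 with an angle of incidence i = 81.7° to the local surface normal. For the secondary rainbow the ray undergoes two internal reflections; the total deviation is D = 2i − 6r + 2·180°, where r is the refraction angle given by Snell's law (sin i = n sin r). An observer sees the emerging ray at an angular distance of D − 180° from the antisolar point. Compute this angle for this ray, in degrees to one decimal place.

55.5°

sin r = sin 81.7° / 1.332 = 0.9895/1.332 = 0.7429; r = 47.98°.
D = 2·81.7° − 6·47.98° + 2·180° = 163.40° − 287.87° + 360° = 235.53°.
Angle from antisolar point = D − 180° = 55.53°.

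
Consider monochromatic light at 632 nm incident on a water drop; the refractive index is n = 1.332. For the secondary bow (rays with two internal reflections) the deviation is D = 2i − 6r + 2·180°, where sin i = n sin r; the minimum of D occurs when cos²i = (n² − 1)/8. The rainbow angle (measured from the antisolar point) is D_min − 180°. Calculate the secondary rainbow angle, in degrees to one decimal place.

50.6°

cos²i = (1.77422 − 1)/8 = 0.09678; i = arccos(0.31109) = 71.875°.
sin r = sin 71.875°/1.332 = 0.71350; r = 45.520°.
D_min = 2·71.875° − 6·45.520° + 360° = 230.628°.
Rainbow angle = D_min − 180° = 50.628°.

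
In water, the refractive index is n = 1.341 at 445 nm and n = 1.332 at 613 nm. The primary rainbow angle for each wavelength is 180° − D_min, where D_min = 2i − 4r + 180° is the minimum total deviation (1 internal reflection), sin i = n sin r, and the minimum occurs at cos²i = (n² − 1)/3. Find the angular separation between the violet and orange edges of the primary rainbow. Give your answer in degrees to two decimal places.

1.29°

At 445 nm (n = 1.341): cos²i = 0.26609 → i = 58.946°, r = 39.705°, D_min = 139.071°, rainbow angle = 40.929°.
At 613 nm (n = 1.332): cos²i = 0.25807 → i = 59.469°, r = 40.290°, D_min = 137.776°, rainbow angle = 42.224°.
Angular width = |40.929° − 42.224°| = 1.295°.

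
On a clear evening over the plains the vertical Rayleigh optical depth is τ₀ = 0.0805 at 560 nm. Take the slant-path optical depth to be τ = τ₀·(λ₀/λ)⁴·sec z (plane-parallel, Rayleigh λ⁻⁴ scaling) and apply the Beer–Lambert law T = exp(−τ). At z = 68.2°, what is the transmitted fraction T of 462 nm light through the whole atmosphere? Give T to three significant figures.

0.626

sec 68.2° = 2.6927.
τ = 0.0805 × (560/462)⁴ × 2.6927 = 0.0805 × 2.1587 × 2.6927 = 0.4679.
T = exp(−0.4679) = 0.6263.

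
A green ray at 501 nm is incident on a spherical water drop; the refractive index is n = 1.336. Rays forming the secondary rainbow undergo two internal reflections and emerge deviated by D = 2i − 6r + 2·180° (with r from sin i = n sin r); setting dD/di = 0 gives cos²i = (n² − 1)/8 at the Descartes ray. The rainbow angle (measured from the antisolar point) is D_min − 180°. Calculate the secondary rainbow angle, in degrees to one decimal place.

51.7°

cos²i = (1.78490 − 1)/8 = 0.09811; i = arccos(0.31323) = 71.746°.
sin r = sin 71.746°/1.336 = 0.71084; r = 45.303°.
D_min = 2·71.746° − 6·45.303° + 360° = 231.674°.
Rainbow angle = D_min − 180° = 51.674°.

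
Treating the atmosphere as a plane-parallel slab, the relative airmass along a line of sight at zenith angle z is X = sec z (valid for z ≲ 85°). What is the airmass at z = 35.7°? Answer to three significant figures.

X = sec z = 1/cos 35.7° = 1/0.8121 = 1.2314.

1.23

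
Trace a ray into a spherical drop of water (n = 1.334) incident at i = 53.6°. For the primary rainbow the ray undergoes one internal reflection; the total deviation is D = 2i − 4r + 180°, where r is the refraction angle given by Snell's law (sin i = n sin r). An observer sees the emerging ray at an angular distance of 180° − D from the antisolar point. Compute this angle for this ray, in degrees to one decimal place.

41.2°

sin r = sin 53.6° / 1.334 = 0.8049/1.334 = 0.6034; r = 37.11°.
D = 2·53.6° − 4·37.11° + 180° = 107.20° − 148.45° + 180° = 138.75°.
Angle from antisolar point = 180° − D = 41.25°.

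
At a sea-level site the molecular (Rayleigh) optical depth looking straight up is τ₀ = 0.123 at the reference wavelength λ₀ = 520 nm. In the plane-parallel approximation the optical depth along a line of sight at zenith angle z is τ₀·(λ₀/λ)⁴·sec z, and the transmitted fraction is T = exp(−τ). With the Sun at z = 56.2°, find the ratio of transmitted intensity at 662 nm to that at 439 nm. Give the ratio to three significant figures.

1.42

Airmass: sec 56.2° = 1.7976.
τ(662 nm) = 0.123 × (520/662)⁴ × 1.7976 = 0.123 × 0.3807 × 1.7976 = 0.0842.
τ(439 nm) = 0.123 × (520/439)⁴ × 1.7976 = 0.123 × 1.9686 × 1.7976 = 0.4353.
T(662)/T(439) = exp(τ_B − τ_A) = exp(0.3511) = 1.4206.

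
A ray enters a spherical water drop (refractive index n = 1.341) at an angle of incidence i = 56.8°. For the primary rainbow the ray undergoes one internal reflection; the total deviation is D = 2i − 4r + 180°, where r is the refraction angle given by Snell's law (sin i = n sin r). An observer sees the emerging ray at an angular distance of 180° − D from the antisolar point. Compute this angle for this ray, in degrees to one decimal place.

sin r = sin 56.8° / 1.341 = 0.8368/1.341 = 0.6240; r = 38.61°.
D = 2·56.8° − 4·38.61° + 180° = 113.60° − 154.43° + 180° = 139.17°.
Angle from antisolar point = 180° − D = 40.83°.

40.8°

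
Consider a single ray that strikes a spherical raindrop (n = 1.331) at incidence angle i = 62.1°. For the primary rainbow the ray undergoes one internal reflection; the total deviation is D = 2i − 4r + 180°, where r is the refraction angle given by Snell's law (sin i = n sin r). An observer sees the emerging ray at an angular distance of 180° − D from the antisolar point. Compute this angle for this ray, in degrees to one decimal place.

sin r = sin 62.1° / 1.331 = 0.8838/1.331 = 0.6640; r = 41.60°.
D = 2·62.1° − 4·41.60° + 180° = 124.20° − 166.42° + 180° = 137.78°.
Angle from antisolar point = 180° − D = 42.22°.

42.2°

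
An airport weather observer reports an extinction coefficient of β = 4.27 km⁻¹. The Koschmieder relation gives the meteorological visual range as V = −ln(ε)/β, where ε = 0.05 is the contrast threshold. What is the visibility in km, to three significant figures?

V = −ln(0.05) / 4.27 = 2.996 / 4.27 = 0.7016 km.

0.702 km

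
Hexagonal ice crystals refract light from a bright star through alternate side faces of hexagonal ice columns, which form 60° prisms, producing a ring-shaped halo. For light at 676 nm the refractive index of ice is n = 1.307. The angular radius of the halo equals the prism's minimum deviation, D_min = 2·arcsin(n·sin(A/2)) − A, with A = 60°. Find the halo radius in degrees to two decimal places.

n·sin(A/2) = 1.307 × sin 30° = 1.307 × 0.5000 = 0.6535.
D_min = 2·arcsin(0.6535) − 60° = 2 × 40.806° − 60° = 21.612°.

21.61°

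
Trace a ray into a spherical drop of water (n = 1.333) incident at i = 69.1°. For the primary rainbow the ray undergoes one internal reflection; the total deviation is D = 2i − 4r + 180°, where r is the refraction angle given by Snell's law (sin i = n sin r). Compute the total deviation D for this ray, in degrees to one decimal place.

140.2°

sin r = sin 69.1° / 1.333 = 0.9342/1.333 = 0.7008; r = 44.49°.
D = 2·69.1° − 4·44.49° + 180° = 138.20° − 177.97° + 180° = 140.23°.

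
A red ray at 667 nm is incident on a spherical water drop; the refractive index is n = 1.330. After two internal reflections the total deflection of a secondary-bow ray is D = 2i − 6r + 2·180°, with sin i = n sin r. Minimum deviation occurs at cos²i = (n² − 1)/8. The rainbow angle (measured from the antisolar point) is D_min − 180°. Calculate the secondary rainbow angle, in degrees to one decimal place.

50.1°

cos²i = (1.76890 − 1)/8 = 0.09611; i = arccos(0.31002) = 71.940°.
sin r = sin 71.940°/1.330 = 0.71483; r = 45.630°.
D_min = 2·71.940° − 6·45.630° + 360° = 230.101°.
Rainbow angle = D_min − 180° = 50.101°.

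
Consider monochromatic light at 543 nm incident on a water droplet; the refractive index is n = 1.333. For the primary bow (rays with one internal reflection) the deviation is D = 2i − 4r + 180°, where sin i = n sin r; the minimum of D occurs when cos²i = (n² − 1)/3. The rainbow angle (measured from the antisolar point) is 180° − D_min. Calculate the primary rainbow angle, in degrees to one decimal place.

42.1°

cos²i = (1.77689 − 1)/3 = 0.25896; i = arccos(0.50888) = 59.410°.
sin r = sin 59.410°/1.333 = 0.64579; r = 40.225°.
D_min = 2·59.410° − 4·40.225° + 180° = 137.922°.
Rainbow angle = 180° − D_min = 42.078°.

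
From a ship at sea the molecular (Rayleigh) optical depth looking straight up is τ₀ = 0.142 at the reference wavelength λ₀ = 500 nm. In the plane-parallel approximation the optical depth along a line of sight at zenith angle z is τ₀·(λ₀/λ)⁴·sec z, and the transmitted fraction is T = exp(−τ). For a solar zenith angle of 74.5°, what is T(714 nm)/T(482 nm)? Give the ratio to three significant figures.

Airmass: sec 74.5° = 3.7420.
τ(714 nm) = 0.142 × (500/714)⁴ × 3.7420 = 0.142 × 0.2405 × 3.7420 = 0.1278.
τ(482 nm) = 0.142 × (500/482)⁴ × 3.7420 = 0.142 × 1.1580 × 3.7420 = 0.6153.
T(714)/T(482) = exp(τ_B − τ_A) = exp(0.4875) = 1.6283.

1.63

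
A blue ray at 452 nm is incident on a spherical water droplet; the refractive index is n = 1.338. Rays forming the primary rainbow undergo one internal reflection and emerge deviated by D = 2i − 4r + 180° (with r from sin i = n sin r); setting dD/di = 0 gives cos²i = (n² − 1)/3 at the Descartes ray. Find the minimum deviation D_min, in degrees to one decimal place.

cos²i = (1.79024 − 1)/3 = 0.26341; i = arccos(0.51324) = 59.120°.
sin r = sin 59.120°/1.338 = 0.64144; r = 39.899°.
D_min = 2·59.120° − 4·39.899° + 180° = 138.643°.

138.6°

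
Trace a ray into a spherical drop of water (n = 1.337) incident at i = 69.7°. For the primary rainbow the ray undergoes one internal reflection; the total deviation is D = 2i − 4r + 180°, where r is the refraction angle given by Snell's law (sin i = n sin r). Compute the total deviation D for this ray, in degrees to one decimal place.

sin r = sin 69.7° / 1.337 = 0.9379/1.337 = 0.7015; r = 44.55°.
D = 2·69.7° − 4·44.55° + 180° = 139.40° − 178.19° + 180° = 141.21°.

141.2°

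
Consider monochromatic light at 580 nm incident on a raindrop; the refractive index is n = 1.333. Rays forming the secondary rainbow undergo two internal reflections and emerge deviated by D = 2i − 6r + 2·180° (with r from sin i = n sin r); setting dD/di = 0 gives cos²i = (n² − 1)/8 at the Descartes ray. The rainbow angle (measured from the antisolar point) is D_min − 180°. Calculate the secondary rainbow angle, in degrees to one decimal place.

cos²i = (1.77689 − 1)/8 = 0.09711; i = arccos(0.31163) = 71.843°.
sin r = sin 71.843°/1.333 = 0.71283; r = 45.466°.
D_min = 2·71.843° − 6·45.466° + 360° = 230.891°.
Rainbow angle = D_min − 180° = 50.891°.

50.9°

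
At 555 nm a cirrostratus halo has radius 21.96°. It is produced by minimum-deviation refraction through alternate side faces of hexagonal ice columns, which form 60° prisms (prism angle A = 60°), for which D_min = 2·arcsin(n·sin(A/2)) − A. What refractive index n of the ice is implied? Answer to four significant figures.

1.312

Rearranging: n = sin((D_min + A)/2) / sin(A/2).
(D_min + A)/2 = (21.96° + 60°)/2 = 40.980°.
n = sin 40.980° / sin 30° = 0.6558 / 0.5000 = 1.3116.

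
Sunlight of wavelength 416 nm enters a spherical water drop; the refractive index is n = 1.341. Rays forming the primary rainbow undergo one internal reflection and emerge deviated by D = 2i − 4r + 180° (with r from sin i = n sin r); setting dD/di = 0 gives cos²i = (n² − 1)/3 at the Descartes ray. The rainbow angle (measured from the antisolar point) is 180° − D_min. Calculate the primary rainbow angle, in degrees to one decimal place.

40.9°

cos²i = (1.79828 − 1)/3 = 0.26609; i = arccos(0.51584) = 58.946°.
sin r = sin 58.946°/1.341 = 0.63884; r = 39.705°.
D_min = 2·58.946° − 4·39.705° + 180° = 139.071°.
Rainbow angle = 180° − D_min = 40.929°.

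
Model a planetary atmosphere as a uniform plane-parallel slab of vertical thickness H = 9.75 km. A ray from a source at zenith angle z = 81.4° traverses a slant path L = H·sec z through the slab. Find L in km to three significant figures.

65.2 km

sec z = 1/cos 81.4° = 6.6874.
L = 9.75 × 6.6874 = 65.202 km.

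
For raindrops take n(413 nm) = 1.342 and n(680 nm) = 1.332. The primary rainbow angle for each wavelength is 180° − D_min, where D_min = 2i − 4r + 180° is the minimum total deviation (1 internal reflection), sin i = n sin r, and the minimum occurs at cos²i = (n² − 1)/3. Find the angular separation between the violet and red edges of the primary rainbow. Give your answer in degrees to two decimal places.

1.44°

At 413 nm (n = 1.342): cos²i = 0.26699 → i = 58.888°, r = 39.641°, D_min = 139.213°, rainbow angle = 40.787°.
At 680 nm (n = 1.332): cos²i = 0.25807 → i = 59.469°, r = 40.290°, D_min = 137.776°, rainbow angle = 42.224°.
Angular width = |40.787° − 42.224°| = 1.437°.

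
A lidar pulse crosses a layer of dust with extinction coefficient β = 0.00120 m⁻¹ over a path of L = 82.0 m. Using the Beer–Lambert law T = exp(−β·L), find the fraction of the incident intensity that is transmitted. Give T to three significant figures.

0.906

τ = β·L = 0.00120 × 82.0 = 0.0984.
T = exp(−0.0984) = 0.9063.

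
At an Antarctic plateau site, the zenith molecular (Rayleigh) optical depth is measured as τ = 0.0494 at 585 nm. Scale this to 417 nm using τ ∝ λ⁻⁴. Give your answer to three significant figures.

0.191

τ(417 nm) = τ(585 nm) × (585/417)⁴ = 0.0494 × (1.4029)⁴ = 0.0494 × 3.8733 = 0.1913.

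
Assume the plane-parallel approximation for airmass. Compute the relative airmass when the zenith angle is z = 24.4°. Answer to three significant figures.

X = sec z = 1/cos 24.4° = 1/0.9107 = 1.0981.

1.10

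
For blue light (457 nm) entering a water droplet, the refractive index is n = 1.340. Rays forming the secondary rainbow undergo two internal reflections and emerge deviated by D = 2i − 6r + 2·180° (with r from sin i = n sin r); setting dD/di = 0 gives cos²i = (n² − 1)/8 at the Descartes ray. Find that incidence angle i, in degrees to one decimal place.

cos²i = (1.340² − 1)/8 = (1.79560 − 1)/8 = 0.09945.
cos i = 0.31536, so i = 71.618°.

71.6°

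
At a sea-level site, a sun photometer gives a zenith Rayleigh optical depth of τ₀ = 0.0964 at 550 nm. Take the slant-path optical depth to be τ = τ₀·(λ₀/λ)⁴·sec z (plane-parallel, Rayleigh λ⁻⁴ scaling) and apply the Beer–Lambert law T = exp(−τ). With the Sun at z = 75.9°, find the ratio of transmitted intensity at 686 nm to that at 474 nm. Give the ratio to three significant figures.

Airmass: sec 75.9° = 4.1048.
τ(686 nm) = 0.0964 × (550/686)⁴ × 4.1048 = 0.0964 × 0.4132 × 4.1048 = 0.1635.
τ(474 nm) = 0.0964 × (550/474)⁴ × 4.1048 = 0.0964 × 1.8127 × 4.1048 = 0.7173.
T(686)/T(474) = exp(τ_B − τ_A) = exp(0.5538) = 1.7399.

1.74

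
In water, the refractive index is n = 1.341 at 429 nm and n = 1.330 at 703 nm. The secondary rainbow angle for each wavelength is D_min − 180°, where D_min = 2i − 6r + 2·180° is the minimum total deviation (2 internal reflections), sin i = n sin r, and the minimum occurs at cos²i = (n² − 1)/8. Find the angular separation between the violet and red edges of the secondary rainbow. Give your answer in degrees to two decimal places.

At 429 nm (n = 1.341): cos²i = 0.09979 → i = 71.586°, r = 45.034°, D_min = 232.966°, rainbow angle = 52.966°.
At 703 nm (n = 1.330): cos²i = 0.09611 → i = 71.940°, r = 45.630°, D_min = 230.101°, rainbow angle = 50.101°.
Angular width = |52.966° − 50.101°| = 2.865°.

2.86°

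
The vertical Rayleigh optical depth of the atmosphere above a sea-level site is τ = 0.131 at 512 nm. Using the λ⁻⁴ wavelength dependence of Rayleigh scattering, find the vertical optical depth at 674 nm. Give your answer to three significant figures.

τ(674 nm) = τ(512 nm) × (512/674)⁴ = 0.131 × (0.7596)⁴ = 0.131 × 0.3330 = 0.0436.

0.0436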